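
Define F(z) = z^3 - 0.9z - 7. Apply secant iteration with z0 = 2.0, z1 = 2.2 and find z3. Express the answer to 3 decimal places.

2.069

F(2.0) = -0.80000, F(2.2) = 1.66800
z2 = 2.20000 − 1.66800·(2.20000 − 2.00000) / (1.66800 − (-0.80000)) = 2.20000 − (0.33360)/(2.46800) = 2.06483
F(2.06483) = -0.05490
z3 = 2.06483 − (-0.05490)·(2.06483 − 2.20000) / (-0.05490 − 1.66800) = 2.06483 − (0.00742)/(-1.72290) = 2.06914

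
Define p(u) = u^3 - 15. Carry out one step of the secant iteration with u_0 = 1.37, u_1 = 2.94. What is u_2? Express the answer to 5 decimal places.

p(1.37) = -12.4286470, p(2.94) = 10.4121840
u_2 = 2.9400000 − 10.4121840·(2.9400000 − 1.3700000) / (10.4121840 − (-12.4286470)) = 2.9400000 − (16.3471289)/(22.8408310) = 2.2243024

2.22430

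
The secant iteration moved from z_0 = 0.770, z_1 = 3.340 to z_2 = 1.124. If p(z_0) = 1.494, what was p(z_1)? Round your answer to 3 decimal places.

The secant line through (0.770, 1.494) and (3.340, p(z_1)) crosses zero at z_2 = 1.124.
So (0.770, 1.494), (3.340, p(z_1)), (1.124, 0) are collinear:
p(z_1) = 1.494 · (3.340 − 1.124) / (0.770 − 1.124) = 1.494 · (2.21600)/(-0.35400) = -9.35227

-9.352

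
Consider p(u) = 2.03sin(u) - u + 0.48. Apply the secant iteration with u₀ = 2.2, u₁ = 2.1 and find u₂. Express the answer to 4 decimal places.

2.1627

p(2.2) = -0.078752, p(2.1) = 0.132315
u₂ = 2.100000 − 0.132315·(2.100000 − 2.200000) / (0.132315 − (-0.078752)) = 2.100000 − (-0.013232)/(0.211067) = 2.162689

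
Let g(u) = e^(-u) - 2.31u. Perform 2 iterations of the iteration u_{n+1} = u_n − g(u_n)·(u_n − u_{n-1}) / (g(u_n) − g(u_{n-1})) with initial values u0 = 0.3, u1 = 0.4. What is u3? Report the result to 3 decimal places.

g(0.3) = 0.04782, g(0.4) = -0.25368
u2 = 0.40000 − (-0.25368)·(0.40000 − 0.30000) / (-0.25368 − 0.04782) = 0.40000 − (-0.02537)/(-0.30150) = 0.31586
g(0.31586) = -0.00048
u3 = 0.31586 − (-0.00048)·(0.31586 − 0.40000) / (-0.00048 − (-0.25368)) = 0.31586 − (0.00004)/(0.25320) = 0.31570

0.316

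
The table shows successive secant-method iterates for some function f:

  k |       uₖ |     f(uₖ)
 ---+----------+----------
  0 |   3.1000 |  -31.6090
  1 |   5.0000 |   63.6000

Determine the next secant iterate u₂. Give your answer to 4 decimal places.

3.7308

u₂ = 5.0000 − 63.6000·(5.0000 − 3.1000) / (63.6000 − (-31.6090))
   = 5.0000 − (120.840000)/(95.209000) = 3.730792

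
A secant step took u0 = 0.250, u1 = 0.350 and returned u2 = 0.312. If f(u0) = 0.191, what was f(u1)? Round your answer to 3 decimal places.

The secant line through (0.250, 0.191) and (0.350, f(u1)) crosses zero at u2 = 0.312.
So (0.250, 0.191), (0.350, f(u1)), (0.312, 0) are collinear:
f(u1) = 0.191 · (0.350 − 0.312) / (0.250 − 0.312) = 0.191 · (0.03800)/(-0.06200) = -0.11706

-0.117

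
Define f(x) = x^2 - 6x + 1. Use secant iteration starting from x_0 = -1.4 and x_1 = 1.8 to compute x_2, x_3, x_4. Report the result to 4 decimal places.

0.6286, -0.0368, 0.1892

f(-1.4) = 11.360000, f(1.8) = -6.560000
x_2 = 1.800000 − (-6.560000)·(1.800000 − (-1.400000)) / (-6.560000 − 11.360000) = 1.800000 − (-20.992000)/(-17.920000) = 0.628571
f(0.628571) = -2.376327
x_3 = 0.628571 − (-2.376327)·(0.628571 − 1.800000) / (-2.376327 − (-6.560000)) = 0.628571 − (2.783697)/(4.183673) = -0.036800
f(-0.036800) = 1.222154
x_4 = -0.036800 − 1.222154·(-0.036800 − 0.628571) / (1.222154 − (-2.376327)) = -0.036800 − (-0.813187)/(3.598481) = 0.189181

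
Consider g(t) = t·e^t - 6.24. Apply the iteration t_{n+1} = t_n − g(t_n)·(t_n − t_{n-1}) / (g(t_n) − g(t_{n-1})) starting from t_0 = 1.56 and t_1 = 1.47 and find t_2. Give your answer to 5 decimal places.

g(1.56) = 1.1837611, g(1.47) = 0.1533757
t_2 = 1.4700000 − 0.1533757·(1.4700000 − 1.5600000) / (0.1533757 − 1.1837611) = 1.4700000 − (-0.0138038)/(-1.0303855) = 1.4566033

1.45660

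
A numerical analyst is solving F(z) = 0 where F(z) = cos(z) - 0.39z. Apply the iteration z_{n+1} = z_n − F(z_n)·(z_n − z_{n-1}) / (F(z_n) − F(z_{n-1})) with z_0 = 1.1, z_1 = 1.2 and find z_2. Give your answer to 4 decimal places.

1.1189

F(1.1) = 0.024596, F(1.2) = -0.105642
z_2 = 1.200000 − (-0.105642)·(1.200000 − 1.100000) / (-0.105642 − 0.024596) = 1.200000 − (-0.010564)/(-0.130238) = 1.118885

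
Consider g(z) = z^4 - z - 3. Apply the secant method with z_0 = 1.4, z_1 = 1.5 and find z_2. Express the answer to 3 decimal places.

1.450

g(1.4) = -0.55840, g(1.5) = 0.56250
z_2 = 1.50000 − 0.56250·(1.50000 − 1.40000) / (0.56250 − (-0.55840)) = 1.50000 − (0.05625)/(1.12090) = 1.44982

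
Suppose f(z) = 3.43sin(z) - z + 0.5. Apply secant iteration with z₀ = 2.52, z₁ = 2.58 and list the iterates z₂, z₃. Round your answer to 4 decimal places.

2.5141, 2.5140

f(2.52) = -0.022606, f(2.58) = -0.253405
z₂ = 2.580000 − (-0.253405)·(2.580000 − 2.520000) / (-0.253405 − (-0.022606)) = 2.580000 − (-0.015204)/(-0.230799) = 2.514123
f(2.514123) = -0.000377
z₃ = 2.514123 − (-0.000377)·(2.514123 − 2.580000) / (-0.000377 − (-0.253405)) = 2.514123 − (0.000025)/(0.253028) = 2.514025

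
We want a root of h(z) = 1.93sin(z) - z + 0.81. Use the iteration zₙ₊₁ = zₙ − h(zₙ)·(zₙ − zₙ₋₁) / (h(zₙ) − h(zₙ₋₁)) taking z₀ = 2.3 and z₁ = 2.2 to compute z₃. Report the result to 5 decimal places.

h(2.3) = -0.0507889, h(2.2) = 0.1703981
z₂ = 2.2000000 − 0.1703981·(2.2000000 − 2.3000000) / (0.1703981 − (-0.0507889)) = 2.2000000 − (-0.0170398)/(0.2211870) = 2.2770380
h(2.2770380) = 0.0013182
z₃ = 2.2770380 − 0.0013182·(2.2770380 − 2.2000000) / (0.0013182 − 0.1703981) = 2.2770380 − (0.0001015)/(-0.1690799) = 2.2776386

2.27764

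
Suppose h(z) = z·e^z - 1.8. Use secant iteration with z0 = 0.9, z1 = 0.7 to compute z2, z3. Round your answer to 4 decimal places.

0.7971, 0.8055

h(0.9) = 0.413643, h(0.7) = -0.390373
z2 = 0.700000 − (-0.390373)·(0.700000 − 0.900000) / (-0.390373 − 0.413643) = 0.700000 − (0.078075)/(-0.804016) = 0.797106
h(0.797106) = -0.031135
z3 = 0.797106 − (-0.031135)·(0.797106 − 0.700000) / (-0.031135 − (-0.390373)) = 0.797106 − (-0.003023)/(0.359238) = 0.805522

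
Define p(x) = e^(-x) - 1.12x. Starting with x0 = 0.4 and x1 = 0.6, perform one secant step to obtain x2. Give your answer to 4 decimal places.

p(0.4) = 0.222320, p(0.6) = -0.123188
x2 = 0.600000 − (-0.123188)·(0.600000 − 0.400000) / (-0.123188 − 0.222320) = 0.600000 − (-0.024638)/(-0.345508) = 0.528692

0.5287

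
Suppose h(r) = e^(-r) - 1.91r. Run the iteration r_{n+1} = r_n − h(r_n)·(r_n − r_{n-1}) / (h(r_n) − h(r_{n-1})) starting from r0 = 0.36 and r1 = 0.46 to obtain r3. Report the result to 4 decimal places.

h(0.36) = 0.010076, h(0.46) = -0.247316
r2 = 0.460000 − (-0.247316)·(0.460000 − 0.360000) / (-0.247316 − 0.010076) = 0.460000 − (-0.024732)/(-0.257393) = 0.363915
h(0.363915) = -0.000127
r3 = 0.363915 − (-0.000127)·(0.363915 − 0.460000) / (-0.000127 − (-0.247316)) = 0.363915 − (0.000012)/(0.247190) = 0.363865

0.3639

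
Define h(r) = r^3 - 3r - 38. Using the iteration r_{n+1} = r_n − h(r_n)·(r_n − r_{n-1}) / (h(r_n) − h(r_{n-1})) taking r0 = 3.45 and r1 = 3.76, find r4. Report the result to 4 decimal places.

h(3.45) = -7.286375, h(3.76) = 3.877376
r2 = 3.760000 − 3.877376·(3.760000 − 3.450000) / (3.877376 − (-7.286375)) = 3.760000 − (1.201987)/(11.163751) = 3.652331
h(3.652331) = -0.236633
r3 = 3.652331 − (-0.236633)·(3.652331 − 3.760000) / (-0.236633 − 3.877376) = 3.652331 − (0.025478)/(-4.114009) = 3.658524
h(3.658524) = -0.006957
r4 = 3.658524 − (-0.006957)·(3.658524 − 3.652331) / (-0.006957 − (-0.236633)) = 3.658524 − (-0.000043)/(0.229676) = 3.658712

3.6587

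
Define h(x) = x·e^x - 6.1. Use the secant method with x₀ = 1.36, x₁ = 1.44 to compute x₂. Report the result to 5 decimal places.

h(1.36) = -0.8011771, h(1.44) = -0.0221980
x₂ = 1.4400000 − (-0.0221980)·(1.4400000 − 1.3600000) / (-0.0221980 − (-0.8011771)) = 1.4400000 − (-0.0017758)/(0.7789791) = 1.4422797

1.44228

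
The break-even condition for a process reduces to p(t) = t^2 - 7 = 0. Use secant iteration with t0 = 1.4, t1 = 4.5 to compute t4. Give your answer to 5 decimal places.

2.65453

p(1.4) = -5.0400000, p(4.5) = 13.2500000
t2 = 4.5000000 − 13.2500000·(4.5000000 − 1.4000000) / (13.2500000 − (-5.0400000)) = 4.5000000 − (41.0750000)/(18.2900000) = 2.2542373
p(2.2542373) = -1.9184142
t3 = 2.2542373 − (-1.9184142)·(2.2542373 − 4.5000000) / (-1.9184142 − 13.2500000) = 2.2542373 − (4.3083032)/(-15.1684142) = 2.5382685
p(2.5382685) = -0.5571930
t4 = 2.5382685 − (-0.5571930)·(2.5382685 − 2.2542373) / (-0.5571930 − (-1.9184142)) = 2.5382685 − (-0.1582602)/(1.3612213) = 2.6545319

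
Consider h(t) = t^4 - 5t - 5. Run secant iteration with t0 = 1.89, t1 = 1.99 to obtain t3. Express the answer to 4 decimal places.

h(1.89) = -1.690102, h(1.99) = 0.732392
t2 = 1.990000 − 0.732392·(1.990000 − 1.890000) / (0.732392 − (-1.690102)) = 1.990000 − (0.073239)/(2.422494) = 1.959767
h(1.959767) = -0.047960
t3 = 1.959767 − (-0.047960)·(1.959767 − 1.990000) / (-0.047960 − 0.732392) = 1.959767 − (0.001450)/(-0.780352) = 1.961625

1.9616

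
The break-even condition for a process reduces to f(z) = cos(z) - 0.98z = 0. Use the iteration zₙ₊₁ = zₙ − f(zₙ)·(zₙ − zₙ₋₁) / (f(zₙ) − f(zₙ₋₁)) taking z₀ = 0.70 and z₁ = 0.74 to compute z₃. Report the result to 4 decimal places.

f(0.70) = 0.078842, f(0.74) = 0.013269
z₂ = 0.740000 − 0.013269·(0.740000 − 0.700000) / (0.013269 − 0.078842) = 0.740000 − (0.000531)/(-0.065574) = 0.748094
f(0.748094) = -0.000145
z₃ = 0.748094 − (-0.000145)·(0.748094 − 0.740000) / (-0.000145 − 0.013269) = 0.748094 − (-0.000001)/(-0.013414) = 0.748006

0.7480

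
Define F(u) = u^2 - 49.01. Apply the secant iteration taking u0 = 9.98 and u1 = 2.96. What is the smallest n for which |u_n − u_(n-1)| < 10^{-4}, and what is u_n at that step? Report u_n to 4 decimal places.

n = 7, u_n = 7.0007

F(9.98) = 50.590400, F(2.96) = -40.248400
u2 = 2.960000 − (-40.248400)·(-7.020000)/(-90.838800) = 6.070386;  |Δ| = 3.110386
F(6.070386) = -12.160409
u3 = 6.070386 − (-12.160409)·(3.110386)/(28.087991) = 7.416996;  |Δ| = 1.346610
F(7.416996) = 6.001836
u4 = 7.416996 − 6.001836·(1.346610)/(18.162245) = 6.972000;  |Δ| = 0.444996
F(6.972000) = -0.401215
u5 = 6.972000 − (-0.401215)·(-0.444996)/(-6.403051) = 6.999884;  |Δ| = 0.027883
F(6.999884) = -0.011631
u6 = 6.999884 − (-0.011631)·(0.027883)/(0.389584) = 7.000716;  |Δ| = 0.000832
F(7.000716) = 0.000024
u7 = 7.000716 − 0.000024·(0.000832)/(0.011654) = 7.000714;  |Δ| = 0.000002
|u7 − u6| = 0.000002 < 10^{-4}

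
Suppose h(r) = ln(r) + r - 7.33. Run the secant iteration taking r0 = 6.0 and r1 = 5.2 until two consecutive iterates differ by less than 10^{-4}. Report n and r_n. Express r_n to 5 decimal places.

n = 4, r_n = 5.60614

h(6.0) = 0.4617595, h(5.2) = -0.4813414
r2 = 5.2000000 − (-0.4813414)·(-0.8000000)/(-0.9431008) = 5.6083053;  |Δ| = 0.4083053
h(5.6083053) = 0.0025539
r3 = 5.6083053 − 0.0025539·(0.4083053)/(0.4838953) = 5.6061504;  |Δ| = 0.0021550
h(5.6061504) = 0.0000146
r4 = 5.6061504 − 0.0000146·(-0.0021550)/(-0.0025393) = 5.6061379;  |Δ| = 0.0000124
|r4 − r3| = 0.0000124 < 10^{-4}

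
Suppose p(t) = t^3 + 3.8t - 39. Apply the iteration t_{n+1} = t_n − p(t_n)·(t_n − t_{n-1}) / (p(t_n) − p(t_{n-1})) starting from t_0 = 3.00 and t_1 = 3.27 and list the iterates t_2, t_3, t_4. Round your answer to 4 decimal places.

p(3.00) = -0.600000, p(3.27) = 8.391783
t_2 = 3.270000 − 8.391783·(3.270000 − 3.000000) / (8.391783 − (-0.600000)) = 3.270000 − (2.265781)/(8.991783) = 3.018016
p(3.018016) = -0.042166
t_3 = 3.018016 − (-0.042166)·(3.018016 − 3.270000) / (-0.042166 − 8.391783) = 3.018016 − (0.010625)/(-8.433949) = 3.019276
p(3.019276) = -0.002940
t_4 = 3.019276 − (-0.002940)·(3.019276 − 3.018016) / (-0.002940 − (-0.042166)) = 3.019276 − (-0.000004)/(0.039226) = 3.019371

3.0180, 3.0193, 3.0194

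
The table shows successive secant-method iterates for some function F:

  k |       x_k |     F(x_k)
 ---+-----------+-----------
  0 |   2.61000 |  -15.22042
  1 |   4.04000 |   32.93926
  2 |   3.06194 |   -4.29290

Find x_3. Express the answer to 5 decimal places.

x_3 = 3.06194 − (-4.29290)·(3.06194 − 4.04000) / (-4.29290 − 32.93926)
   = 3.06194 − (4.1987138)/(-37.2321600) = 3.1747112

3.17471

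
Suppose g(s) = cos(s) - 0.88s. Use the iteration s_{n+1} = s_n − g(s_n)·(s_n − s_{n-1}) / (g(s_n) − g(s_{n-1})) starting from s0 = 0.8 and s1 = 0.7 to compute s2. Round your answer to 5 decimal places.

0.79533

g(0.8) = -0.0072933, g(0.7) = 0.1488422
s2 = 0.7000000 − 0.1488422·(0.7000000 − 0.8000000) / (0.1488422 − (-0.0072933)) = 0.7000000 − (-0.0148842)/(0.1561355) = 0.7953289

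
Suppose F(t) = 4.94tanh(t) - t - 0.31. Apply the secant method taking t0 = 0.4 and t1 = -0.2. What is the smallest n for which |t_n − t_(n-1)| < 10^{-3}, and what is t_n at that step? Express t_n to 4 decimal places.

n = 4, t_n = 0.0789

F(0.4) = 1.166948, F(-0.2) = -1.085034
t2 = -0.200000 − (-1.085034)·(-0.600000)/(-2.251982) = 0.089088;  |Δ| = 0.289088
F(0.089088) = 0.039845
t3 = 0.089088 − 0.039845·(0.289088)/(1.124879) = 0.078848;  |Δ| = 0.010240
F(0.078848) = -0.000145
t4 = 0.078848 − (-0.000145)·(-0.010240)/(-0.039990) = 0.078885;  |Δ| = 0.000037
|t4 − t3| = 0.000037 < 10^{-3}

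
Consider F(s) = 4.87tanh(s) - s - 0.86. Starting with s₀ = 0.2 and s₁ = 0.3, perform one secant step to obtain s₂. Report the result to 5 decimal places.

0.22763

F(0.2) = -0.0987822, F(0.3) = 0.2586924
s₂ = 0.3000000 − 0.2586924·(0.3000000 − 0.2000000) / (0.2586924 − (-0.0987822)) = 0.3000000 − (0.0258692)/(0.3574746) = 0.2276333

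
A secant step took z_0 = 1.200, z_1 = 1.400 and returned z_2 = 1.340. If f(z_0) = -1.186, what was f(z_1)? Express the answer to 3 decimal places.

The secant line through (1.200, -1.186) and (1.400, f(z_1)) crosses zero at z_2 = 1.340.
So (1.200, -1.186), (1.400, f(z_1)), (1.340, 0) are collinear:
f(z_1) = -1.186 · (1.400 − 1.340) / (1.200 − 1.340) = -1.186 · (0.06000)/(-0.14000) = 0.50829

0.508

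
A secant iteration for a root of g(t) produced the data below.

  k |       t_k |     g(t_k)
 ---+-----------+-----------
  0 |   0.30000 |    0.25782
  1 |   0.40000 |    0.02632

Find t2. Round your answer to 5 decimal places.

0.41137

t2 = 0.40000 − 0.02632·(0.40000 − 0.30000) / (0.02632 − 0.25782)
   = 0.40000 − (0.0026320)/(-0.2315000) = 0.4113693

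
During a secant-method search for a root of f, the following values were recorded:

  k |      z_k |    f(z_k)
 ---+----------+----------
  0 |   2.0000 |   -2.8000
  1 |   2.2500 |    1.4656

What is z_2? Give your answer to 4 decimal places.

2.1641

z_2 = 2.2500 − 1.4656·(2.2500 − 2.0000) / (1.4656 − (-2.8000))
   = 2.2500 − (0.366400)/(4.265600) = 2.164104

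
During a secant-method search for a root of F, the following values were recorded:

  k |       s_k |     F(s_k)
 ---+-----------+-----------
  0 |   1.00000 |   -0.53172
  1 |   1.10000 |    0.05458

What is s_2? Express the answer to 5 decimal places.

1.09069

s_2 = 1.10000 − 0.05458·(1.10000 − 1.00000) / (0.05458 − (-0.53172))
   = 1.10000 − (0.0054580)/(0.5863000) = 1.0906908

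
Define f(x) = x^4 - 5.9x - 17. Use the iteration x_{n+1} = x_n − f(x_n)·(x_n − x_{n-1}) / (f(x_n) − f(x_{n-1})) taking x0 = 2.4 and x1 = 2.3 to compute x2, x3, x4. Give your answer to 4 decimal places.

2.3562, 2.3580, 2.3579

f(2.4) = 2.017600, f(2.3) = -2.585900
x2 = 2.300000 − (-2.585900)·(2.300000 − 2.400000) / (-2.585900 − 2.017600) = 2.300000 − (0.258590)/(-4.603500) = 2.356172
f(2.356172) = -0.081724
x3 = 2.356172 − (-0.081724)·(2.356172 − 2.300000) / (-0.081724 − (-2.585900)) = 2.356172 − (-0.004591)/(2.504176) = 2.358006
f(2.358006) = 0.003488
x4 = 2.358006 − 0.003488·(2.358006 − 2.356172) / (0.003488 − (-0.081724)) = 2.358006 − (0.000006)/(0.085212) = 2.357931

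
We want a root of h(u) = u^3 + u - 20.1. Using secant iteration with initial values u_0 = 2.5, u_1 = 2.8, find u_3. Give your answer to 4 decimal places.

2.5959

h(2.5) = -1.975000, h(2.8) = 4.652000
u_2 = 2.800000 − 4.652000·(2.800000 − 2.500000) / (4.652000 − (-1.975000)) = 2.800000 − (1.395600)/(6.627000) = 2.589407
h(2.589407) = -0.148546
u_3 = 2.589407 − (-0.148546)·(2.589407 − 2.800000) / (-0.148546 − 4.652000) = 2.589407 − (0.031283)/(-4.800546) = 2.595923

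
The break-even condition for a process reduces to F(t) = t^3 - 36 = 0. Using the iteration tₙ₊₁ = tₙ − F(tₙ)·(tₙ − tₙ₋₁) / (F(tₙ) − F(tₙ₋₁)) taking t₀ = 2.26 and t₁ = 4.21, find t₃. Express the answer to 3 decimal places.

F(2.26) = -24.45682, F(4.21) = 38.61846
t₂ = 4.21000 − 38.61846·(4.21000 − 2.26000) / (38.61846 − (-24.45682)) = 4.21000 − (75.30600)/(63.07529) = 3.01609
F(3.01609) = -8.56314
t₃ = 3.01609 − (-8.56314)·(3.01609 − 4.21000) / (-8.56314 − 38.61846) = 3.01609 − (10.22359)/(-47.18160) = 3.23278

3.233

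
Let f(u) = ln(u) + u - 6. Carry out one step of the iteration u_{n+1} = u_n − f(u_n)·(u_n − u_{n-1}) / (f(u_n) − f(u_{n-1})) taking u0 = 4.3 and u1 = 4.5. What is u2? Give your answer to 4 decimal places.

4.4967

f(4.3) = -0.241385, f(4.5) = 0.004077
u2 = 4.500000 − 0.004077·(4.500000 − 4.300000) / (0.004077 − (-0.241385)) = 4.500000 − (0.000815)/(0.245462) = 4.496678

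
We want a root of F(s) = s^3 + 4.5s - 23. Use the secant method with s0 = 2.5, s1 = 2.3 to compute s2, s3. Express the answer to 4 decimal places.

F(2.5) = 3.875000, F(2.3) = -0.483000
s2 = 2.300000 − (-0.483000)·(2.300000 − 2.500000) / (-0.483000 − 3.875000) = 2.300000 − (0.096600)/(-4.358000) = 2.322166
F(2.322166) = -0.028075
s3 = 2.322166 − (-0.028075)·(2.322166 − 2.300000) / (-0.028075 − (-0.483000)) = 2.322166 − (-0.000622)/(0.454925) = 2.323534

2.3222, 2.3235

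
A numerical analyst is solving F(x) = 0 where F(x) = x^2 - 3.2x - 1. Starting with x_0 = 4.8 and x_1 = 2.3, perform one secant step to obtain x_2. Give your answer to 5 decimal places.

F(4.8) = 6.6800000, F(2.3) = -3.0700000
x_2 = 2.3000000 − (-3.0700000)·(2.3000000 − 4.8000000) / (-3.0700000 − 6.6800000) = 2.3000000 − (7.6750000)/(-9.7500000) = 3.0871795

3.08718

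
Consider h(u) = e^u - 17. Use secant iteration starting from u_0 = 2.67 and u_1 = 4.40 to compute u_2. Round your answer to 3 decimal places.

h(2.67) = -2.56003, h(4.40) = 64.45087
u_2 = 4.40000 − 64.45087·(4.40000 − 2.67000) / (64.45087 − (-2.56003)) = 4.40000 − (111.50000)/(67.01090) = 2.73609

2.736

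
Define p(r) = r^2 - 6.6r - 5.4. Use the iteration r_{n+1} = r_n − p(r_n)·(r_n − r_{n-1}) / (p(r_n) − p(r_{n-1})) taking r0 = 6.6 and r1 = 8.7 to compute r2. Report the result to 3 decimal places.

p(6.6) = -5.40000, p(8.7) = 12.87000
r2 = 8.70000 − 12.87000·(8.70000 − 6.60000) / (12.87000 − (-5.40000)) = 8.70000 − (27.02700)/(18.27000) = 7.22069

7.221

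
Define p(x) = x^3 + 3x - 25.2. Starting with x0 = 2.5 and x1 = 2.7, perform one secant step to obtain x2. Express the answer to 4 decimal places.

2.5891

p(2.5) = -2.075000, p(2.7) = 2.583000
x2 = 2.700000 − 2.583000·(2.700000 − 2.500000) / (2.583000 − (-2.075000)) = 2.700000 − (0.516600)/(4.658000) = 2.589094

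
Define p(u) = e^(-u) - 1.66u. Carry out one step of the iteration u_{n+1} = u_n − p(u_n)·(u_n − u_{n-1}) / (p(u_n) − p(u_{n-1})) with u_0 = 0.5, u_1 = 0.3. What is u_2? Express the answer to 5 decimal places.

p(0.5) = -0.2234693, p(0.3) = 0.2428182
u_2 = 0.3000000 − 0.2428182·(0.3000000 − 0.5000000) / (0.2428182 − (-0.2234693)) = 0.3000000 − (-0.0485636)/(0.4662876) = 0.4041496

0.40415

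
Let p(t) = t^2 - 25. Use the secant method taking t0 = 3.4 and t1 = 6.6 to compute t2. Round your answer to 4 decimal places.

4.7440

p(3.4) = -13.440000, p(6.6) = 18.560000
t2 = 6.600000 − 18.560000·(6.600000 − 3.400000) / (18.560000 − (-13.440000)) = 6.600000 − (59.392000)/(32.000000) = 4.744000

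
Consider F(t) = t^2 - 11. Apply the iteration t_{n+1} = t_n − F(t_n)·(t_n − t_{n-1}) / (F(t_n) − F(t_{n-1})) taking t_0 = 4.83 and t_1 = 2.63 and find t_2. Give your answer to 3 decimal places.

3.177

F(4.83) = 12.32890, F(2.63) = -4.08310
t_2 = 2.63000 − (-4.08310)·(2.63000 − 4.83000) / (-4.08310 − 12.32890) = 2.63000 − (8.98282)/(-16.41200) = 3.17733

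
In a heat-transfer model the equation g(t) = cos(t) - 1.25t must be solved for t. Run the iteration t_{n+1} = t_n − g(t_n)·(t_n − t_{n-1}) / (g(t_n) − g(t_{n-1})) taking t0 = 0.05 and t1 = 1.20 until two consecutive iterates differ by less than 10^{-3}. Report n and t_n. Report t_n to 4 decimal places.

n = 5, t_n = 0.6411

g(0.05) = 0.936250, g(1.20) = -1.137642
t2 = 1.200000 − (-1.137642)·(1.150000)/(-2.073893) = 0.569163;  |Δ| = 0.630837
g(0.569163) = 0.130899
t3 = 0.569163 − 0.130899·(-0.630837)/(1.268541) = 0.634258;  |Δ| = 0.065095
g(0.634258) = 0.012689
t4 = 0.634258 − 0.012689·(0.065095)/(-0.118210) = 0.641246;  |Δ| = 0.006988
g(0.641246) = -0.000206
t5 = 0.641246 − (-0.000206)·(0.006988)/(-0.012895) = 0.641134;  |Δ| = 0.000111
|t5 − t4| = 0.000111 < 10^{-3}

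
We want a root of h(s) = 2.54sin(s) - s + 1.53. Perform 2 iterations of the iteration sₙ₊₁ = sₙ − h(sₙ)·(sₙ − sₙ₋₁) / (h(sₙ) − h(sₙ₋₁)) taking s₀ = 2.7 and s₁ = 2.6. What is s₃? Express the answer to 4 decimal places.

h(2.7) = -0.084455, h(2.6) = 0.239373
s₂ = 2.600000 − 0.239373·(2.600000 − 2.700000) / (0.239373 − (-0.084455)) = 2.600000 − (-0.023937)/(0.323829) = 2.673920
h(2.673920) = 0.001138
s₃ = 2.673920 − 0.001138·(2.673920 − 2.600000) / (0.001138 − 0.239373) = 2.673920 − (0.000084)/(-0.238235) = 2.674273

2.6743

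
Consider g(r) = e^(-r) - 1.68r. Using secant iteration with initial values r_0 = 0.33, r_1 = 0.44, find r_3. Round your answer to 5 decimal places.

g(0.33) = 0.1645237, g(0.44) = -0.0951636
r_2 = 0.4400000 − (-0.0951636)·(0.4400000 − 0.3300000) / (-0.0951636 − 0.1645237) = 0.4400000 − (-0.0104680)/(-0.2596873) = 0.3996900
g(0.3996900) = -0.0009513
r_3 = 0.3996900 − (-0.0009513)·(0.3996900 − 0.4400000) / (-0.0009513 − (-0.0951636)) = 0.3996900 − (0.0000383)/(0.0942122) = 0.3992830

0.39928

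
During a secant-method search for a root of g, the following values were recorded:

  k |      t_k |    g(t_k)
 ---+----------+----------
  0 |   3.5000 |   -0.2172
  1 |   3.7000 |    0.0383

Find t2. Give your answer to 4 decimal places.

3.6700

t2 = 3.7000 − 0.0383·(3.7000 − 3.5000) / (0.0383 − (-0.2172))
   = 3.7000 − (0.007660)/(0.255500) = 3.670020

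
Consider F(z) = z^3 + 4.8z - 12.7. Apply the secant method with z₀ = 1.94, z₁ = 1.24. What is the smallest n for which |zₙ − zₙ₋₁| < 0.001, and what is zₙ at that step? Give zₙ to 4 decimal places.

F(1.94) = 3.913384, F(1.24) = -4.841376
z₂ = 1.240000 − (-4.841376)·(-0.700000)/(-8.754760) = 1.627099;  |Δ| = 0.387099
F(1.627099) = -0.582253
z₃ = 1.627099 − (-0.582253)·(0.387099)/(4.259123) = 1.680019;  |Δ| = 0.052919
F(1.680019) = 0.105882
z₄ = 1.680019 − 0.105882·(0.052919)/(0.688135) = 1.671876;  |Δ| = 0.008143
F(1.671876) = -0.001815
z₅ = 1.671876 − (-0.001815)·(-0.008143)/(-0.107697) = 1.672014;  |Δ| = 0.000137
|z₅ − z₄| = 0.000137 < 0.001

n = 5, zₙ = 1.6720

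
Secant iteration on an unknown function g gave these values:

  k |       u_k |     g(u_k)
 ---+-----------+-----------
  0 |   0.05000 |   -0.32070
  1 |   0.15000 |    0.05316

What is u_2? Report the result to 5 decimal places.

0.13578

u_2 = 0.15000 − 0.05316·(0.15000 − 0.05000) / (0.05316 − (-0.32070))
   = 0.15000 − (0.0053160)/(0.3738600) = 0.1357808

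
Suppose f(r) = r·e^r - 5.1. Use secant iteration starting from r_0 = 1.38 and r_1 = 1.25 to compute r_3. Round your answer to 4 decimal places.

1.3382

f(1.38) = 0.385364, f(1.25) = -0.737071
r_2 = 1.250000 − (-0.737071)·(1.250000 − 1.380000) / (-0.737071 − 0.385364) = 1.250000 − (0.095819)/(-1.122436) = 1.335367
f(1.335367) = -0.023746
r_3 = 1.335367 − (-0.023746)·(1.335367 − 1.250000) / (-0.023746 − (-0.737071)) = 1.335367 − (-0.002027)/(0.713326) = 1.338209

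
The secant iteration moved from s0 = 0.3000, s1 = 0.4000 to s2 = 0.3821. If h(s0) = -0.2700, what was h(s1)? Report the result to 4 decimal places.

0.0589

The secant line through (0.3000, -0.2700) and (0.4000, h(s1)) crosses zero at s2 = 0.3821.
So (0.3000, -0.2700), (0.4000, h(s1)), (0.3821, 0) are collinear:
h(s1) = -0.2700 · (0.4000 − 0.3821) / (0.3000 − 0.3821) = -0.2700 · (0.017900)/(-0.082100) = 0.058867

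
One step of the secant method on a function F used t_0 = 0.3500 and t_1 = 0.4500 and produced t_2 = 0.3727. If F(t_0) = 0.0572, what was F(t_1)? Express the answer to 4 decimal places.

-0.1948

The secant line through (0.3500, 0.0572) and (0.4500, F(t_1)) crosses zero at t_2 = 0.3727.
So (0.3500, 0.0572), (0.4500, F(t_1)), (0.3727, 0) are collinear:
F(t_1) = 0.0572 · (0.4500 − 0.3727) / (0.3500 − 0.3727) = 0.0572 · (0.077300)/(-0.022700) = -0.194782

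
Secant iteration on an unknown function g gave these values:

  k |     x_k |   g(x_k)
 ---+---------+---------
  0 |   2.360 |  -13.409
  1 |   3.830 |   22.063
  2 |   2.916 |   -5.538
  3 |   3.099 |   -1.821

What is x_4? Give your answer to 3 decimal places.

3.189

x_4 = 3.099 − (-1.821)·(3.099 − 2.916) / (-1.821 − (-5.538))
   = 3.099 − (-0.33324)/(3.71700) = 3.18865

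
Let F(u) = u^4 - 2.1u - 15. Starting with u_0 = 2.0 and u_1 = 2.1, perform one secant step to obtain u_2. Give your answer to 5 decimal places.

F(2.0) = -3.2000000, F(2.1) = 0.0381000
u_2 = 2.1000000 − 0.0381000·(2.1000000 − 2.0000000) / (0.0381000 − (-3.2000000)) = 2.1000000 − (0.0038100)/(3.2381000) = 2.0988234

2.09882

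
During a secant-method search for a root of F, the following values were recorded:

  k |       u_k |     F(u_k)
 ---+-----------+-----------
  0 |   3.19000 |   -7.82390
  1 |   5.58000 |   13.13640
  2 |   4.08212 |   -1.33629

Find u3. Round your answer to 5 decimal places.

u3 = 4.08212 − (-1.33629)·(4.08212 − 5.58000) / (-1.33629 − 13.13640)
   = 4.08212 − (2.0016021)/(-14.4726900) = 4.2204220

4.22042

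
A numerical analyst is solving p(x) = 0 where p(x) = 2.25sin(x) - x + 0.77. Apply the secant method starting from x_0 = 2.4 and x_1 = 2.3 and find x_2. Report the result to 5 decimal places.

2.35729

p(2.4) = -0.1102078, p(2.3) = 0.1478367
x_2 = 2.3000000 − 0.1478367·(2.3000000 − 2.4000000) / (0.1478367 − (-0.1102078)) = 2.3000000 − (-0.0147837)/(0.2580446) = 2.3572912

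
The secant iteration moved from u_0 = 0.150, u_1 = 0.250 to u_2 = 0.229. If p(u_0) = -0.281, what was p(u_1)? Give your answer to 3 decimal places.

0.075

The secant line through (0.150, -0.281) and (0.250, p(u_1)) crosses zero at u_2 = 0.229.
So (0.150, -0.281), (0.250, p(u_1)), (0.229, 0) are collinear:
p(u_1) = -0.281 · (0.250 − 0.229) / (0.150 − 0.229) = -0.281 · (0.02100)/(-0.07900) = 0.07470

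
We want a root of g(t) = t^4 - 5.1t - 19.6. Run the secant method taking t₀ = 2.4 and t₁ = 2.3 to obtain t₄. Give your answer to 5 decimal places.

g(2.4) = 1.3376000, g(2.3) = -3.3459000
t₂ = 2.3000000 − (-3.3459000)·(2.3000000 − 2.4000000) / (-3.3459000 − 1.3376000) = 2.3000000 − (0.3345900)/(-4.6835000) = 2.3714402
g(2.3714402) = -0.0680232
t₃ = 2.3714402 − (-0.0680232)·(2.3714402 − 2.3000000) / (-0.0680232 − (-3.3459000)) = 2.3714402 − (-0.0048596)/(3.2778768) = 2.3729227
g(2.3729227) = 0.0035767
t₄ = 2.3729227 − 0.0035767·(2.3729227 − 2.3714402) / (0.0035767 − (-0.0680232)) = 2.3729227 − (0.0000053)/(0.0715999) = 2.3728486

2.37285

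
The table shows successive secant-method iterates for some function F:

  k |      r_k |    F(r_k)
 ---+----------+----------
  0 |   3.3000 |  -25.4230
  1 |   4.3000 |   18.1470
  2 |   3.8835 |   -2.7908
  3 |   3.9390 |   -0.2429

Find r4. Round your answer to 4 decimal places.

r4 = 3.9390 − (-0.2429)·(3.9390 − 3.8835) / (-0.2429 − (-2.7908))
   = 3.9390 − (-0.013481)/(2.547900) = 3.944291

3.9443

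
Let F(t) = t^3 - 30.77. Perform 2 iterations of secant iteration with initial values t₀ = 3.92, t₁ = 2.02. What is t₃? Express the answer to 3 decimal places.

3.278

F(3.92) = 29.46629, F(2.02) = -22.52759
t₂ = 2.02000 − (-22.52759)·(2.02000 − 3.92000) / (-22.52759 − 29.46629) = 2.02000 − (42.80242)/(-51.99388) = 2.84322
F(2.84322) = -7.78568
t₃ = 2.84322 − (-7.78568)·(2.84322 − 2.02000) / (-7.78568 − (-22.52759)) = 2.84322 − (-6.40933)/(14.74191) = 3.27799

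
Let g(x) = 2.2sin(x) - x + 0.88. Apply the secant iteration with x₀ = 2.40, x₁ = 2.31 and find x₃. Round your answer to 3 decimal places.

g(2.40) = -0.03398, g(2.31) = 0.19581
x₂ = 2.31000 − 0.19581·(2.31000 − 2.40000) / (0.19581 − (-0.03398)) = 2.31000 − (-0.01762)/(0.22979) = 2.38669
g(2.38669) = 0.00079
x₃ = 2.38669 − 0.00079·(2.38669 − 2.31000) / (0.00079 − 0.19581) = 2.38669 − (0.00006)/(-0.19503) = 2.38700

2.387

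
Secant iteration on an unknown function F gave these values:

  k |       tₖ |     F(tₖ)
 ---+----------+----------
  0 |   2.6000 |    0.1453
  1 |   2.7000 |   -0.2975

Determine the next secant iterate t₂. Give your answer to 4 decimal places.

2.6328

t₂ = 2.7000 − (-0.2975)·(2.7000 − 2.6000) / (-0.2975 − 0.1453)
   = 2.7000 − (-0.029750)/(-0.442800) = 2.632814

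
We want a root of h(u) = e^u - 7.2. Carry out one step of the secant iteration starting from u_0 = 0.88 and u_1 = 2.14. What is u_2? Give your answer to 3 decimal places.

1.871

h(0.88) = -4.78910, h(2.14) = 1.29944
u_2 = 2.14000 − 1.29944·(2.14000 − 0.88000) / (1.29944 − (-4.78910)) = 2.14000 − (1.63729)/(6.08854) = 1.87109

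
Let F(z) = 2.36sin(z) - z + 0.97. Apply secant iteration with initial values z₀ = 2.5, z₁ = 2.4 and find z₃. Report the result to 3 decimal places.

F(2.5) = -0.11761, F(2.4) = 0.16409
z₂ = 2.40000 − 0.16409·(2.40000 − 2.50000) / (0.16409 − (-0.11761)) = 2.40000 − (-0.01641)/(0.28170) = 2.45825
F(2.45825) = 0.00182
z₃ = 2.45825 − 0.00182·(2.45825 − 2.40000) / (0.00182 − 0.16409) = 2.45825 − (0.00011)/(-0.16227) = 2.45891

2.459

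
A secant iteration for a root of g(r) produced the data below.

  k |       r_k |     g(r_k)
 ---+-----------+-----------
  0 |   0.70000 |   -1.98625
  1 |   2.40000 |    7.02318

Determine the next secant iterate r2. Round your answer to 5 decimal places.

r2 = 2.40000 − 7.02318·(2.40000 − 0.70000) / (7.02318 − (-1.98625))
   = 2.40000 − (11.9394060)/(9.0094300) = 1.0747879

1.07479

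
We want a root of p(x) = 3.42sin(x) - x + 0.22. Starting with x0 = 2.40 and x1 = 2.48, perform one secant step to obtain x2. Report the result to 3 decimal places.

2.436

p(2.40) = 0.13008, p(2.48) = -0.15884
x2 = 2.48000 − (-0.15884)·(2.48000 − 2.40000) / (-0.15884 − 0.13008) = 2.48000 − (-0.01271)/(-0.28892) = 2.43602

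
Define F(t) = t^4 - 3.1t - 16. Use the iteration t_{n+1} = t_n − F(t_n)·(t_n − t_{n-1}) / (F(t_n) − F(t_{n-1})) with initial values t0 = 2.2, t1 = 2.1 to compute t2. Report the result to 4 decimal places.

F(2.2) = 0.605600, F(2.1) = -3.061900
t2 = 2.100000 − (-3.061900)·(2.100000 − 2.200000) / (-3.061900 − 0.605600) = 2.100000 − (0.306190)/(-3.667500) = 2.183487

2.1835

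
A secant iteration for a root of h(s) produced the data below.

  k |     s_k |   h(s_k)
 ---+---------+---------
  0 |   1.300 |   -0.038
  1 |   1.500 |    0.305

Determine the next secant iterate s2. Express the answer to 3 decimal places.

s2 = 1.500 − 0.305·(1.500 − 1.300) / (0.305 − (-0.038))
   = 1.500 − (0.06100)/(0.34300) = 1.32216

1.322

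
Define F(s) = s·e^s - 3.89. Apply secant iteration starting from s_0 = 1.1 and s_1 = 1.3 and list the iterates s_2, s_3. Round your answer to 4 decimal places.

1.1799, 1.1864

F(1.1) = -0.585417, F(1.3) = 0.880086
s_2 = 1.300000 − 0.880086·(1.300000 − 1.100000) / (0.880086 − (-0.585417)) = 1.300000 − (0.176017)/(1.465503) = 1.179893
F(1.179893) = -0.050597
s_3 = 1.179893 − (-0.050597)·(1.179893 − 1.300000) / (-0.050597 − 0.880086) = 1.179893 − (0.006077)/(-0.930683) = 1.186423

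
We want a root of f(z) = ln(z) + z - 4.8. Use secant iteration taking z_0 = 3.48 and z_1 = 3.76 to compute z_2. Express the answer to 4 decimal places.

f(3.48) = -0.072968, f(3.76) = 0.284419
z_2 = 3.760000 − 0.284419·(3.760000 − 3.480000) / (0.284419 − (-0.072968)) = 3.760000 − (0.079637)/(0.357387) = 3.537168

3.5372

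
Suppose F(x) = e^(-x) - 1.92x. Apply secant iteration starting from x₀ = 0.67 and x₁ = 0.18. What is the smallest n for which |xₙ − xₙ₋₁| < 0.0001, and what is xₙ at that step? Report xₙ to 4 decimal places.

F(0.67) = -0.774691, F(0.18) = 0.489670
x₂ = 0.180000 − 0.489670·(-0.490000)/(1.264362) = 0.369770;  |Δ| = 0.189770
F(0.369770) = -0.019066
x₃ = 0.369770 − (-0.019066)·(0.189770)/(-0.508736) = 0.362658;  |Δ| = 0.007112
F(0.362658) = -0.000480
x₄ = 0.362658 − (-0.000480)·(-0.007112)/(0.018587) = 0.362475;  |Δ| = 0.000184
F(0.362475) = 0.000000
x₅ = 0.362475 − 0.000000·(-0.000184)/(0.000480) = 0.362475;  |Δ| = 0.000000
|x₅ − x₄| = 0.000000 < 0.0001

n = 5, xₙ = 0.3625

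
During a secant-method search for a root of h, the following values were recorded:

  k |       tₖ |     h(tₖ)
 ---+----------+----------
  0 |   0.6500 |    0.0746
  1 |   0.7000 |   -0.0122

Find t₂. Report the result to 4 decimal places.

t₂ = 0.7000 − (-0.0122)·(0.7000 − 0.6500) / (-0.0122 − 0.0746)
   = 0.7000 − (-0.000610)/(-0.086800) = 0.692972

0.6930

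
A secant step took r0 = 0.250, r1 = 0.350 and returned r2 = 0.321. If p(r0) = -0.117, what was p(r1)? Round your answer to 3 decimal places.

0.048

The secant line through (0.250, -0.117) and (0.350, p(r1)) crosses zero at r2 = 0.321.
So (0.250, -0.117), (0.350, p(r1)), (0.321, 0) are collinear:
p(r1) = -0.117 · (0.350 − 0.321) / (0.250 − 0.321) = -0.117 · (0.02900)/(-0.07100) = 0.04779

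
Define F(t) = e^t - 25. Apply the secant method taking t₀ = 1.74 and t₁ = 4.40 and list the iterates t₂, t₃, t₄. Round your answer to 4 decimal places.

2.4178, 2.8067, 3.4224

F(1.74) = -19.302657, F(4.40) = 56.450869
t₂ = 4.400000 − 56.450869·(4.400000 − 1.740000) / (56.450869 − (-19.302657)) = 4.400000 − (150.159311)/(75.753525) = 2.417791
F(2.417791) = -13.778954
t₃ = 2.417791 − (-13.778954)·(2.417791 − 4.400000) / (-13.778954 − 56.450869) = 2.417791 − (27.312765)/(-70.229823) = 2.806697
F(2.806697) = -8.444860
t₄ = 2.806697 − (-8.444860)·(2.806697 − 2.417791) / (-8.444860 − (-13.778954)) = 2.806697 − (-3.284253)/(5.334094) = 3.422406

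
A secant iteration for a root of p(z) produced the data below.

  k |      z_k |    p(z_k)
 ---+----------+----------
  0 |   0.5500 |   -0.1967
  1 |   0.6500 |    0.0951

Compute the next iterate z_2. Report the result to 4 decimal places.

z_2 = 0.6500 − 0.0951·(0.6500 − 0.5500) / (0.0951 − (-0.1967))
   = 0.6500 − (0.009510)/(0.291800) = 0.617409

0.6174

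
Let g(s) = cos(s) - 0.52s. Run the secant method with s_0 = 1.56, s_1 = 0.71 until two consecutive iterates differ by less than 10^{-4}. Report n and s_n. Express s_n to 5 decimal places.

g(1.56) = -0.8004039, g(0.71) = 0.3891619
s_2 = 0.7100000 − 0.3891619·(-0.8500000)/(1.1895658) = 0.9880742;  |Δ| = 0.2780742
g(0.9880742) = 0.0365002
s_3 = 0.9880742 − 0.0365002·(0.2780742)/(-0.3526617) = 1.0168547;  |Δ| = 0.0287805
g(1.0168547) = -0.0027210
s_4 = 1.0168547 − (-0.0027210)·(0.0287805)/(-0.0392212) = 1.0148581;  |Δ| = 0.0019967
g(1.0148581) = 0.0000143
s_5 = 1.0148581 − 0.0000143·(-0.0019967)/(0.0027353) = 1.0148685;  |Δ| = 0.0000104
|s_5 − s_4| = 0.0000104 < 10^{-4}

n = 5, s_n = 1.01487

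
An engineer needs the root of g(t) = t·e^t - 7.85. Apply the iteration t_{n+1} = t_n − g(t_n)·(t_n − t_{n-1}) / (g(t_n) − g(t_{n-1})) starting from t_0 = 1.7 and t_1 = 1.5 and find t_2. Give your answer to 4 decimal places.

g(1.7) = 1.455711, g(1.5) = -1.127466
t_2 = 1.500000 − (-1.127466)·(1.500000 − 1.700000) / (-1.127466 − 1.455711) = 1.500000 − (0.225493)/(-2.583177) = 1.587293

1.5873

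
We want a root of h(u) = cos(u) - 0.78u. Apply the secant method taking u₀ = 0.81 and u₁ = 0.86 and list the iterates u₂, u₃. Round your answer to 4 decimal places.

0.8479, 0.8480

h(0.81) = 0.057698, h(0.86) = -0.018363
u₂ = 0.860000 − (-0.018363)·(0.860000 − 0.810000) / (-0.018363 − 0.057698) = 0.860000 − (-0.000918)/(-0.076061) = 0.847929
h(0.847929) = 0.000153
u₃ = 0.847929 − 0.000153·(0.847929 − 0.860000) / (0.000153 − (-0.018363)) = 0.847929 − (-0.000002)/(0.018515) = 0.848029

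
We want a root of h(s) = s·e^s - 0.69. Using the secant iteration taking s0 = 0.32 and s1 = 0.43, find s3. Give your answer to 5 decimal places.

h(0.32) = -0.2493191, h(0.43) = -0.0289793
s2 = 0.4300000 − (-0.0289793)·(0.4300000 − 0.3200000) / (-0.0289793 − (-0.2493191)) = 0.4300000 − (-0.0031877)/(0.2203399) = 0.4444673
h(0.4444673) = 0.0032175
s3 = 0.4444673 − 0.0032175·(0.4444673 − 0.4300000) / (0.0032175 − (-0.0289793)) = 0.4444673 − (0.0000465)/(0.0321967) = 0.4430216

0.44302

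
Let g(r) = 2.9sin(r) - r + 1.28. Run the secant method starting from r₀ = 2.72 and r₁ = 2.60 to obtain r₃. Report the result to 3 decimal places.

2.650

g(2.72) = -0.25328, g(2.60) = 0.17495
r₂ = 2.60000 − 0.17495·(2.60000 − 2.72000) / (0.17495 − (-0.25328)) = 2.60000 − (-0.02099)/(0.42823) = 2.64903
g(2.64903) = 0.00235
r₃ = 2.64903 − 0.00235·(2.64903 − 2.60000) / (0.00235 − 0.17495) = 2.64903 − (0.00012)/(-0.17260) = 2.64969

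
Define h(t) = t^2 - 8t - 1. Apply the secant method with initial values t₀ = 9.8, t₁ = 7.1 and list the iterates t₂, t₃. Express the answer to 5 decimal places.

7.93034, 8.15116

h(9.8) = 16.6400000, h(7.1) = -7.3900000
t₂ = 7.1000000 − (-7.3900000)·(7.1000000 − 9.8000000) / (-7.3900000 − 16.6400000) = 7.1000000 − (19.9530000)/(-24.0300000) = 7.9303371
h(7.9303371) = -1.5524504
t₃ = 7.9303371 − (-1.5524504)·(7.9303371 − 7.1000000) / (-1.5524504 − (-7.3900000)) = 7.9303371 − (-1.2890572)/(5.8375496) = 8.1511587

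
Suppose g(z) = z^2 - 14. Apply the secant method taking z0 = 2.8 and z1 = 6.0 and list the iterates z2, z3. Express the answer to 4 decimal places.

3.5000, 3.6842

g(2.8) = -6.160000, g(6.0) = 22.000000
z2 = 6.000000 − 22.000000·(6.000000 − 2.800000) / (22.000000 − (-6.160000)) = 6.000000 − (70.400000)/(28.160000) = 3.500000
g(3.500000) = -1.750000
z3 = 3.500000 − (-1.750000)·(3.500000 − 6.000000) / (-1.750000 − 22.000000) = 3.500000 − (4.375000)/(-23.750000) = 3.684211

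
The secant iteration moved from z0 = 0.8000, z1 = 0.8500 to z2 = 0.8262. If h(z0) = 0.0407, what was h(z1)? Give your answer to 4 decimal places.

-0.0370

The secant line through (0.8000, 0.0407) and (0.8500, h(z1)) crosses zero at z2 = 0.8262.
So (0.8000, 0.0407), (0.8500, h(z1)), (0.8262, 0) are collinear:
h(z1) = 0.0407 · (0.8500 − 0.8262) / (0.8000 − 0.8262) = 0.0407 · (0.023800)/(-0.026200) = -0.036972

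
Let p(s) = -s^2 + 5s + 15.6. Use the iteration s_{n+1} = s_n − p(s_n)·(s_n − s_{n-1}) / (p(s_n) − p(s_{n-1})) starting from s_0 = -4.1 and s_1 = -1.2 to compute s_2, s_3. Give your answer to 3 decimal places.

-1.992, -2.196

p(-4.1) = -21.71000, p(-1.2) = 8.16000
s_2 = -1.20000 − 8.16000·(-1.20000 − (-4.10000)) / (8.16000 − (-21.71000)) = -1.20000 − (23.66400)/(29.87000) = -1.99223
p(-1.99223) = 1.66984
s_3 = -1.99223 − 1.66984·(-1.99223 − (-1.20000)) / (1.66984 − 8.16000) = -1.99223 − (-1.32290)/(-6.49016) = -2.19607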